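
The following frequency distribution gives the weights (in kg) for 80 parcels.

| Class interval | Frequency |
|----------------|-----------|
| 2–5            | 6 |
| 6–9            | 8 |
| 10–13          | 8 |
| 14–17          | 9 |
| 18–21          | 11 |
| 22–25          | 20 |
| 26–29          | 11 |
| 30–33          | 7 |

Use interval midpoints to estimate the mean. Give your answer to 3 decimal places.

Midpoints: 3.5, 7.5, 11.5, 15.5, 19.5, 23.5, 27.5, 31.5
Σfm = 6×3.5 + 8×7.5 + 8×11.5 + 9×15.5 + 11×19.5 + 20×23.5 + 11×27.5 + 7×31.5 = 1520
n = Σf = 80
Mean = 1520 / 80 = 19.0000

19.000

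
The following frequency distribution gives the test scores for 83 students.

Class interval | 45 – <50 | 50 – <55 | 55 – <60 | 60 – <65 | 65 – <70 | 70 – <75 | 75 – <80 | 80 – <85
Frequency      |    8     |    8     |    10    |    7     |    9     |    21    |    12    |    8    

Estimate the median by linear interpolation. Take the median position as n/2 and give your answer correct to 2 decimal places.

Cumulative frequencies: 8, 16, 26, 33, 42, 63, 75, 83
n = 83; position = n/2 = 41.5.
This falls in the class 65 – <70: L = 65, F = 33, f = 9, h = 5.
Median ≈ 65 + ((41.5 − 33) / 9) × 5 = 69.7222

69.72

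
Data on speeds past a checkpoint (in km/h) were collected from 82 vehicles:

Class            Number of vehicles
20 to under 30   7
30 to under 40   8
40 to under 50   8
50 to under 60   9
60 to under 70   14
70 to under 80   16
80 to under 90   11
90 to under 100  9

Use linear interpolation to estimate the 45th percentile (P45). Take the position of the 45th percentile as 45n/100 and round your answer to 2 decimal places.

Cumulative frequencies: 7, 15, 23, 32, 46, 62, 73, 82
n = 82; position = 45n/100 = 36.9.
This falls in the class 60 to under 70: L = 60, F = 32, f = 14, h = 10.
45th percentile ≈ 60 + ((36.9 − 32) / 14) × 10 = 63.5000

63.50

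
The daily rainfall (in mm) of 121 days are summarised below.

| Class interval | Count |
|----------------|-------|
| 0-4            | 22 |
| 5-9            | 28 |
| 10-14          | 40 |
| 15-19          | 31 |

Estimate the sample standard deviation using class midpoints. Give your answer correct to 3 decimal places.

5.266

Midpoints: 2, 7, 12, 17
n = 121, Σfm = 1247, mean = 10.3058
Σfm² = 16179
Σf(m − x̄)² = Σfm² − (Σfm)²/n = 16179 − 1247²/121 = 3327.6860
Sample variance = 3327.6860 / 120 = 27.7307
Standard deviation = √27.7307 = 5.2660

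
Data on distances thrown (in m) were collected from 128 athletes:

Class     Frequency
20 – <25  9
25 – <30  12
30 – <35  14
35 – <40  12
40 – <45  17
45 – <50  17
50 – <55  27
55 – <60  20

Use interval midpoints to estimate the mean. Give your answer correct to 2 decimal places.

Midpoints: 22.5, 27.5, 32.5, 37.5, 42.5, 47.5, 52.5, 57.5
Σfm = 9×22.5 + 12×27.5 + 14×32.5 + 12×37.5 + 17×42.5 + 17×47.5 + 27×52.5 + 20×57.5 = 5535
n = Σf = 128
Mean = 5535 / 128 = 43.2422

43.24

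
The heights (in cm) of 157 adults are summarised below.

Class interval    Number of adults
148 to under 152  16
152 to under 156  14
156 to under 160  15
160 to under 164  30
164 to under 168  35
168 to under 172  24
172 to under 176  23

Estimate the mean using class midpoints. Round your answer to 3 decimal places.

Midpoints: 150, 154, 158, 162, 166, 170, 174
Σfm = 16×150 + 14×154 + 15×158 + 30×162 + 35×166 + 24×170 + 23×174 = 25678
n = Σf = 157
Mean = 25678 / 157 = 163.5541

163.554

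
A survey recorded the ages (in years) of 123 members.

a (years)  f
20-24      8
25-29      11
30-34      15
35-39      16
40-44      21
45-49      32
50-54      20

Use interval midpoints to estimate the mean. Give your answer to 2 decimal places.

40.41

Midpoints: 22, 27, 32, 37, 42, 47, 52
Σfm = 8×22 + 11×27 + 15×32 + 16×37 + 21×42 + 32×47 + 20×52 = 4971
n = Σf = 123
Mean = 4971 / 123 = 40.4146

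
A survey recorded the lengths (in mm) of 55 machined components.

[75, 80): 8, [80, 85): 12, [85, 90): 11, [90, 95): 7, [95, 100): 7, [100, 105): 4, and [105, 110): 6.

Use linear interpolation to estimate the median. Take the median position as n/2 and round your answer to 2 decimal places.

88.41

Cumulative frequencies: 8, 20, 31, 38, 45, 49, 55
n = 55; position = n/2 = 27.5.
This falls in the class [85, 90): L = 85, F = 20, f = 11, h = 5.
Median ≈ 85 + ((27.5 − 20) / 11) × 5 = 88.4091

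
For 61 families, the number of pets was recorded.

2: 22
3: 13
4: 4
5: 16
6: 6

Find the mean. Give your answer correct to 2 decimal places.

3.52

Values: 2, 3, 4, 5, 6
Σfx = 22×2 + 13×3 + 4×4 + 16×5 + 6×6 = 215
n = Σf = 61
Mean = 215 / 61 = 3.5246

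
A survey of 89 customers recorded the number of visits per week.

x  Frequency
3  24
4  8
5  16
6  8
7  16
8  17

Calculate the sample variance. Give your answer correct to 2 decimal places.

Values: 3, 4, 5, 6, 7, 8
n = 89, Σfx = 480, mean = 5.3933
Σfx² = 2904
Σf(x − x̄)² = Σfx² − (Σfx)²/n = 2904 − 480²/89 = 315.2360
Sample variance = 315.2360 / 88 = 3.5822

3.58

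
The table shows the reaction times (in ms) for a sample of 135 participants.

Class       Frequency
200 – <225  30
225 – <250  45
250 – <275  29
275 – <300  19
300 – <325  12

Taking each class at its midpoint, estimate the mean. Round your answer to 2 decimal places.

Midpoints: 212.5, 237.5, 262.5, 287.5, 312.5
Σfm = 30×212.5 + 45×237.5 + 29×262.5 + 19×287.5 + 12×312.5 = 33887.5
n = Σf = 135
Mean = 33887.5 / 135 = 251.0185

251.02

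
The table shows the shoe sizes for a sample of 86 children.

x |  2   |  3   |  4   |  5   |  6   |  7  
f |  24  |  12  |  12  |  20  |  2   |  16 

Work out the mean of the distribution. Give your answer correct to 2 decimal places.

Values: 2, 3, 4, 5, 6, 7
Σfx = 24×2 + 12×3 + 12×4 + 20×5 + 2×6 + 16×7 = 356
n = Σf = 86
Mean = 356 / 86 = 4.1395

4.14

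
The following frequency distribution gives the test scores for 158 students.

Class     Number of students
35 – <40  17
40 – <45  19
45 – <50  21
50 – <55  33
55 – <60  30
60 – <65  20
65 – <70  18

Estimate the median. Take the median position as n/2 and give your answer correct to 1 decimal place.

Cumulative frequencies: 17, 36, 57, 90, 120, 140, 158
n = 158; position = n/2 = 79.
This falls in the class 50 – <55: L = 50, F = 57, f = 33, h = 5.
Median ≈ 50 + ((79 − 57) / 33) × 5 = 53.3333

53.3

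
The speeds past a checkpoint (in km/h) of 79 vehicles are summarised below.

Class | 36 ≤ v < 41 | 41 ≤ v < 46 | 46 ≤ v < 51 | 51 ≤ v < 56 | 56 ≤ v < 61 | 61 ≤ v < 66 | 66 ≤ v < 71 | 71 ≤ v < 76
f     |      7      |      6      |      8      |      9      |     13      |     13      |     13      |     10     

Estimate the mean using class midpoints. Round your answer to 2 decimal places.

58.37

Midpoints: 38.5, 43.5, 48.5, 53.5, 58.5, 63.5, 68.5, 73.5
Σfm = 7×38.5 + 6×43.5 + 8×48.5 + 9×53.5 + 13×58.5 + 13×63.5 + 13×68.5 + 10×73.5 = 4611.5
n = Σf = 79
Mean = 4611.5 / 79 = 58.3734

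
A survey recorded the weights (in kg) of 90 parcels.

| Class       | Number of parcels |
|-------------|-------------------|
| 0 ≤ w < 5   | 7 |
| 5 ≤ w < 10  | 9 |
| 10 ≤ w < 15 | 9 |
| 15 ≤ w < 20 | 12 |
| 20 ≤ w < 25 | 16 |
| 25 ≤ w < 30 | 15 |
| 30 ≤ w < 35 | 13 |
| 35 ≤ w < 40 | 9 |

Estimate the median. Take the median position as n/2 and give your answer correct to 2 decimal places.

Cumulative frequencies: 7, 16, 25, 37, 53, 68, 81, 90
n = 90; position = n/2 = 45.
This falls in the class 20 ≤ w < 25: L = 20, F = 37, f = 16, h = 5.
Median ≈ 20 + ((45 − 37) / 16) × 5 = 22.5000

22.50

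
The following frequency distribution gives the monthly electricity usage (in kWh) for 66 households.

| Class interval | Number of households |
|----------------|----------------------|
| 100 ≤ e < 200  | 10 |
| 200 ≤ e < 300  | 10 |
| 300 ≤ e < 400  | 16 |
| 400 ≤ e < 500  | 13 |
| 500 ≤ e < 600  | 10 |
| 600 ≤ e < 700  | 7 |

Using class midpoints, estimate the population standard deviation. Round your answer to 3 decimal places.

154.367

Midpoints: 150, 250, 350, 450, 550, 650
n = 66, Σfm = 25500, mean = 386.3636
Σfm² = 11425000
Σf(m − x̄)² = Σfm² − (Σfm)²/n = 11425000 − 25500²/66 = 1572727.2727
Population variance = 1572727.2727 / 66 = 23829.2011
Standard deviation = √23829.2011 = 154.3671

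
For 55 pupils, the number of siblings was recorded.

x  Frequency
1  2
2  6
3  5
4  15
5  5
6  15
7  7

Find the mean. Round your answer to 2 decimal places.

4.60

Values: 1, 2, 3, 4, 5, 6, 7
Σfx = 2×1 + 6×2 + 5×3 + 15×4 + 5×5 + 15×6 + 7×7 = 253
n = Σf = 55
Mean = 253 / 55 = 4.6000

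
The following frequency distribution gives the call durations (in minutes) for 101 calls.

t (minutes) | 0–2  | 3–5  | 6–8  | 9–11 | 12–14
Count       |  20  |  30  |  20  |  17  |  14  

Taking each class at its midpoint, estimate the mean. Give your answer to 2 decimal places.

Midpoints: 1, 4, 7, 10, 13
Σfm = 20×1 + 30×4 + 20×7 + 17×10 + 14×13 = 632
n = Σf = 101
Mean = 632 / 101 = 6.2574

6.26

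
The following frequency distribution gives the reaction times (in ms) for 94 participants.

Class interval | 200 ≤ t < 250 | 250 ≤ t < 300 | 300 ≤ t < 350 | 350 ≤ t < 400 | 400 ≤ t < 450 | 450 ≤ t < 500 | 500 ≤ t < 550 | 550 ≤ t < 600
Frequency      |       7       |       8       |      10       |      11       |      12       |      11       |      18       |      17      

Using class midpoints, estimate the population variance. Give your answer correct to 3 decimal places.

12462.936

Midpoints: 225, 275, 325, 375, 425, 475, 525, 575
n = 94, Σfm = 40700, mean = 432.9787
Σfm² = 18793750
Σf(m − x̄)² = Σfm² − (Σfm)²/n = 18793750 − 40700²/94 = 1171515.9574
Population variance = 1171515.9574 / 94 = 12462.9357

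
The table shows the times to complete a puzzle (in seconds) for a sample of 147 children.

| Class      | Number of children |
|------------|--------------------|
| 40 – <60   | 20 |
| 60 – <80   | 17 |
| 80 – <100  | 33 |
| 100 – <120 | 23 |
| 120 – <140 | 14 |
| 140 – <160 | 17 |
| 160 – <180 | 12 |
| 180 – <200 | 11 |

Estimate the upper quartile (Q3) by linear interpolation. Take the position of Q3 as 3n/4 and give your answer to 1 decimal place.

Cumulative frequencies: 20, 37, 70, 93, 107, 124, 136, 147
n = 147; position = 3n/4 = 110.25.
This falls in the class 140 – <160: L = 140, F = 107, f = 17, h = 20.
Upper quartile ≈ 140 + ((110.25 − 107) / 17) × 20 = 143.8235

143.8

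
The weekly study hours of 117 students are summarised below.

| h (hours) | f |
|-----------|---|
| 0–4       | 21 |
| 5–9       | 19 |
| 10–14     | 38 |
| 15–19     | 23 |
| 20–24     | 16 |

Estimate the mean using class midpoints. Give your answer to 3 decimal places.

11.744

Midpoints: 2, 7, 12, 17, 22
Σfm = 21×2 + 19×7 + 38×12 + 23×17 + 16×22 = 1374
n = Σf = 117
Mean = 1374 / 117 = 11.7436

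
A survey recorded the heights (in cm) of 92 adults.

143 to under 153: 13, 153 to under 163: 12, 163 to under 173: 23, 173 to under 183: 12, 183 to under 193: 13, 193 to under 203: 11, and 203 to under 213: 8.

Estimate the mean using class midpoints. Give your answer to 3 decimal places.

175.065

Midpoints: 148, 158, 168, 178, 188, 198, 208
Σfm = 13×148 + 12×158 + 23×168 + 12×178 + 13×188 + 11×198 + 8×208 = 16106
n = Σf = 92
Mean = 16106 / 92 = 175.0652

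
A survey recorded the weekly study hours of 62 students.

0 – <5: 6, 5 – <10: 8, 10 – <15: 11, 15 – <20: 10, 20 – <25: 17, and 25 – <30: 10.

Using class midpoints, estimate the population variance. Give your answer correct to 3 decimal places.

61.681

Midpoints: 2.5, 7.5, 12.5, 17.5, 22.5, 27.5
n = 62, Σfm = 1045, mean = 16.8548
Σfm² = 21437.5
Σf(m − x̄)² = Σfm² − (Σfm)²/n = 21437.5 − 1045²/62 = 3824.1935
Population variance = 3824.1935 / 62 = 61.6805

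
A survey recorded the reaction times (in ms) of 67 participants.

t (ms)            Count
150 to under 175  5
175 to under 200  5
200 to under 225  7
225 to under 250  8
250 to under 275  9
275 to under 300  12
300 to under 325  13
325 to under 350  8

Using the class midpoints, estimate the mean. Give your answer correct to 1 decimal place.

Midpoints: 162.5, 187.5, 212.5, 237.5, 262.5, 287.5, 312.5, 337.5
Σfm = 5×162.5 + 5×187.5 + 7×212.5 + 8×237.5 + 9×262.5 + 12×287.5 + 13×312.5 + 8×337.5 = 17712.5
n = Σf = 67
Mean = 17712.5 / 67 = 264.3657

264.4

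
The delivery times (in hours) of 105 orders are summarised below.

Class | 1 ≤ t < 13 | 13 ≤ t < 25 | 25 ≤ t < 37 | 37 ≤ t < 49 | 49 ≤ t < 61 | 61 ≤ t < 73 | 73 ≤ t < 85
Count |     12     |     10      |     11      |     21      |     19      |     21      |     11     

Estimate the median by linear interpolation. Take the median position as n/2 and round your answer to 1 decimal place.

Cumulative frequencies: 12, 22, 33, 54, 73, 94, 105
n = 105; position = n/2 = 52.5.
This falls in the class 37 ≤ t < 49: L = 37, F = 33, f = 21, h = 12.
Median ≈ 37 + ((52.5 − 33) / 21) × 12 = 48.1429

48.1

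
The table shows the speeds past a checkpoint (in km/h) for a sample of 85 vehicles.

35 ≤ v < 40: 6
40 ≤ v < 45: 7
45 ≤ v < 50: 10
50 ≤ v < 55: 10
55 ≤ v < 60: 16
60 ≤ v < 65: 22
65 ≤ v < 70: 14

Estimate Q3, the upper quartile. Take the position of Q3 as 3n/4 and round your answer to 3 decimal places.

63.352

Cumulative frequencies: 6, 13, 23, 33, 49, 71, 85
n = 85; position = 3n/4 = 63.75.
This falls in the class 60 ≤ v < 65: L = 60, F = 49, f = 22, h = 5.
Upper quartile ≈ 60 + ((63.75 − 49) / 22) × 5 = 63.3523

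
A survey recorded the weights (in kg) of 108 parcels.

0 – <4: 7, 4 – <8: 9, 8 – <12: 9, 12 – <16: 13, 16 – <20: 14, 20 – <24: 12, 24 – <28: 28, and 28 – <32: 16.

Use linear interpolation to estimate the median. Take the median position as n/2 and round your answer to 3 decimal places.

20.667

Cumulative frequencies: 7, 16, 25, 38, 52, 64, 92, 108
n = 108; position = n/2 = 54.
This falls in the class 20 – <24: L = 20, F = 52, f = 12, h = 4.
Median ≈ 20 + ((54 − 52) / 12) × 4 = 20.6667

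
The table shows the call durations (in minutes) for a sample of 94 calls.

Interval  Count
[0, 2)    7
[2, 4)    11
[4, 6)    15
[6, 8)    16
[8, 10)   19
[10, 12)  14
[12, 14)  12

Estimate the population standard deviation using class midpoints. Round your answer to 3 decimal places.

Midpoints: 1, 3, 5, 7, 9, 11, 13
n = 94, Σfm = 708, mean = 7.5319
Σfm² = 6526
Σf(m − x̄)² = Σfm² − (Σfm)²/n = 6526 − 708²/94 = 1193.4043
Population variance = 1193.4043 / 94 = 12.6958
Standard deviation = √12.6958 = 3.5631

3.563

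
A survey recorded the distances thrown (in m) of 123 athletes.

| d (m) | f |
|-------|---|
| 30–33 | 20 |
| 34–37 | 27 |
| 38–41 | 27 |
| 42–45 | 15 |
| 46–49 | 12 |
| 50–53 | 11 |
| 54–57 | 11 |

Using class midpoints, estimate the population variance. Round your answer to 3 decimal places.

55.347

Midpoints: 31.5, 35.5, 39.5, 43.5, 47.5, 51.5, 55.5
n = 123, Σfm = 5054.5, mean = 41.0935
Σfm² = 214514.75
Σf(m − x̄)² = Σfm² − (Σfm)²/n = 214514.75 − 5054.5²/123 = 6807.6748
Population variance = 6807.6748 / 123 = 55.3469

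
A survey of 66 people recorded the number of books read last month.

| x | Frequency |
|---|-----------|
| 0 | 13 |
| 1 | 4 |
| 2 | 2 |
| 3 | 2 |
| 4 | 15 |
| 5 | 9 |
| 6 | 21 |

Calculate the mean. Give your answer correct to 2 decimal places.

3.71

Values: 0, 1, 2, 3, 4, 5, 6
Σfx = 13×0 + 4×1 + 2×2 + 2×3 + 15×4 + 9×5 + 21×6 = 245
n = Σf = 66
Mean = 245 / 66 = 3.7121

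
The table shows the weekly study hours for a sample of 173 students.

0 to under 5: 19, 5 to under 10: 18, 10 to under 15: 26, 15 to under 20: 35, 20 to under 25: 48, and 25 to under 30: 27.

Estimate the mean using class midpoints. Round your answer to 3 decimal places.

Midpoints: 2.5, 7.5, 12.5, 17.5, 22.5, 27.5
Σfm = 19×2.5 + 18×7.5 + 26×12.5 + 35×17.5 + 48×22.5 + 27×27.5 = 2942.5
n = Σf = 173
Mean = 2942.5 / 173 = 17.0087

17.009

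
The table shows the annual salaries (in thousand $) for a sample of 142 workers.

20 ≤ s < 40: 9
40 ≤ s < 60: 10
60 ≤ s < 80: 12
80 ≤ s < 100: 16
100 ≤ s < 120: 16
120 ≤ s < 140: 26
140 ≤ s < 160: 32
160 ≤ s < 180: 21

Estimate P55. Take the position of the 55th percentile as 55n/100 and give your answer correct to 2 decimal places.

Cumulative frequencies: 9, 19, 31, 47, 63, 89, 121, 142
n = 142; position = 55n/100 = 78.1.
This falls in the class 120 ≤ s < 140: L = 120, F = 63, f = 26, h = 20.
55th percentile ≈ 120 + ((78.1 − 63) / 26) × 20 = 131.6154

131.62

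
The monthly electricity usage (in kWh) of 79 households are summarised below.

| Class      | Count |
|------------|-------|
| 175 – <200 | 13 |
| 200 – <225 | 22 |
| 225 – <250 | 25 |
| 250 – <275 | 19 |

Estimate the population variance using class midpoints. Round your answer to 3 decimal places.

651.538

Midpoints: 187.5, 212.5, 237.5, 262.5
n = 79, Σfm = 18037.5, mean = 228.3228
Σfm² = 4169843.75
Σf(m − x̄)² = Σfm² − (Σfm)²/n = 4169843.75 − 18037.5²/79 = 51471.5190
Population variance = 51471.5190 / 79 = 651.5382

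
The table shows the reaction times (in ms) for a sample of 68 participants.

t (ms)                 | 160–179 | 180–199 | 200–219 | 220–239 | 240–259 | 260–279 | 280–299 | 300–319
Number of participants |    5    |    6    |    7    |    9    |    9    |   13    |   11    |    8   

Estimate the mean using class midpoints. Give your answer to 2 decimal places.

248.91

Midpoints: 169.5, 189.5, 209.5, 229.5, 249.5, 269.5, 289.5, 309.5
Σfm = 5×169.5 + 6×189.5 + 7×209.5 + 9×229.5 + 9×249.5 + 13×269.5 + 11×289.5 + 8×309.5 = 16926
n = Σf = 68
Mean = 16926 / 68 = 248.9118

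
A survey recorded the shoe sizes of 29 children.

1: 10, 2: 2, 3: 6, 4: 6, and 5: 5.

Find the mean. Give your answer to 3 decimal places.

2.793

Values: 1, 2, 3, 4, 5
Σfx = 10×1 + 2×2 + 6×3 + 6×4 + 5×5 = 81
n = Σf = 29
Mean = 81 / 29 = 2.7931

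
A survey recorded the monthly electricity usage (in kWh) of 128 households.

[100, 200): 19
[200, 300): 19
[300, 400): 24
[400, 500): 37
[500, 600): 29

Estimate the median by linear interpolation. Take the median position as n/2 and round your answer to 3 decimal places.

405.405

Cumulative frequencies: 19, 38, 62, 99, 128
n = 128; position = n/2 = 64.
This falls in the class [400, 500): L = 400, F = 62, f = 37, h = 100.
Median ≈ 400 + ((64 − 62) / 37) × 100 = 405.4054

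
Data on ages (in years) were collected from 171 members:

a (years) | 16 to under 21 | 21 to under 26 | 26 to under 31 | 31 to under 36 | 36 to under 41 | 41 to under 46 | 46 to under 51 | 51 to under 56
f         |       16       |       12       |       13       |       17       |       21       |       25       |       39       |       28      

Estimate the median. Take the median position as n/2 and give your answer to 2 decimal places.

Cumulative frequencies: 16, 28, 41, 58, 79, 104, 143, 171
n = 171; position = n/2 = 85.5.
This falls in the class 41 to under 46: L = 41, F = 79, f = 25, h = 5.
Median ≈ 41 + ((85.5 − 79) / 25) × 5 = 42.3000

42.30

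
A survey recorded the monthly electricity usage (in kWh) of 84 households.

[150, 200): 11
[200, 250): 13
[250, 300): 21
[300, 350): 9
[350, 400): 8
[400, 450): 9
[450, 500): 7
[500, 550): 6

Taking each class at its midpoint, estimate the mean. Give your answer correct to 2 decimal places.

Midpoints: 175, 225, 275, 325, 375, 425, 475, 525
Σfm = 11×175 + 13×225 + 21×275 + 9×325 + 8×375 + 9×425 + 7×475 + 6×525 = 26850
n = Σf = 84
Mean = 26850 / 84 = 319.6429

319.64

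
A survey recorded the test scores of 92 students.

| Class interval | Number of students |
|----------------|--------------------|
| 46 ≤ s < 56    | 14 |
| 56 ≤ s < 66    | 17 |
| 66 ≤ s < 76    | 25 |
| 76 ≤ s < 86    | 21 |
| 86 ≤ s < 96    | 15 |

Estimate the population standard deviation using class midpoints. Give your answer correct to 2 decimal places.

12.92

Midpoints: 51, 61, 71, 81, 91
n = 92, Σfm = 6592, mean = 71.6522
Σfm² = 487692
Σf(m − x̄)² = Σfm² − (Σfm)²/n = 487692 − 6592²/92 = 15360.8696
Population variance = 15360.8696 / 92 = 166.9660
Standard deviation = √166.9660 = 12.9215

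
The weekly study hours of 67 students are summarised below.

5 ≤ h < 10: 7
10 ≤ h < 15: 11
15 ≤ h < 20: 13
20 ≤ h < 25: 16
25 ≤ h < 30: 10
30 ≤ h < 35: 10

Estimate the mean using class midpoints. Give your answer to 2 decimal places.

20.56

Midpoints: 7.5, 12.5, 17.5, 22.5, 27.5, 32.5
Σfm = 7×7.5 + 11×12.5 + 13×17.5 + 16×22.5 + 10×27.5 + 10×32.5 = 1377.5
n = Σf = 67
Mean = 1377.5 / 67 = 20.5597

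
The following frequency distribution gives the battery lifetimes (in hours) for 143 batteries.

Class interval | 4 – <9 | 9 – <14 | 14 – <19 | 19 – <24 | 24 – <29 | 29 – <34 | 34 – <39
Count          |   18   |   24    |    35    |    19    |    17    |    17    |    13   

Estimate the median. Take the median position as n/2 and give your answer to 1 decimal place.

18.2

Cumulative frequencies: 18, 42, 77, 96, 113, 130, 143
n = 143; position = n/2 = 71.5.
This falls in the class 14 – <19: L = 14, F = 42, f = 35, h = 5.
Median ≈ 14 + ((71.5 − 42) / 35) × 5 = 18.2143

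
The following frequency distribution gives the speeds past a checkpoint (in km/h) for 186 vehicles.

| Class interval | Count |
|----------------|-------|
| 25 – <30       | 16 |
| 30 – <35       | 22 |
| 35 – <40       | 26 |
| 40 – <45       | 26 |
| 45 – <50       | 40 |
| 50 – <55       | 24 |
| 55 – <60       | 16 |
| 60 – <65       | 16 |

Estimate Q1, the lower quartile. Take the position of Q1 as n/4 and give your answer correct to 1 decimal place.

36.6

Cumulative frequencies: 16, 38, 64, 90, 130, 154, 170, 186
n = 186; position = n/4 = 46.5.
This falls in the class 35 – <40: L = 35, F = 38, f = 26, h = 5.
Lower quartile ≈ 35 + ((46.5 − 38) / 26) × 5 = 36.6346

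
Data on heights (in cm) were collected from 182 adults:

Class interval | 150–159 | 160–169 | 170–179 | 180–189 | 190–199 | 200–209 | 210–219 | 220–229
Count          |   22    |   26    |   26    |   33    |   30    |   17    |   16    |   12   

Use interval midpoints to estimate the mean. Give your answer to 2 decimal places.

185.38

Midpoints: 154.5, 164.5, 174.5, 184.5, 194.5, 204.5, 214.5, 224.5
Σfm = 22×154.5 + 26×164.5 + 26×174.5 + 33×184.5 + 30×194.5 + 17×204.5 + 16×214.5 + 12×224.5 = 33739
n = Σf = 182
Mean = 33739 / 182 = 185.3791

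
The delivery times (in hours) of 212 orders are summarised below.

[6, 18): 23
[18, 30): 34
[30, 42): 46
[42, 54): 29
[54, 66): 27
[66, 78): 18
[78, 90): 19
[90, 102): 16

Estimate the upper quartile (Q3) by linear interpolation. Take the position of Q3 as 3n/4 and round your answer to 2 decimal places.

66.00

Cumulative frequencies: 23, 57, 103, 132, 159, 177, 196, 212
n = 212; position = 3n/4 = 159.
This falls in the class [54, 66): L = 54, F = 132, f = 27, h = 12.
Upper quartile ≈ 54 + ((159 − 132) / 27) × 12 = 66.0000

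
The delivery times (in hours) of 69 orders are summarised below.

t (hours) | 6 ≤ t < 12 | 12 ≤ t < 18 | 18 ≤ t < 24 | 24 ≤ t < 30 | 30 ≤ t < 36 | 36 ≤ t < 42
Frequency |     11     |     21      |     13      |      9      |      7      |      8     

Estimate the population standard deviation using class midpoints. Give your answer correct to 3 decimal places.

Midpoints: 9, 15, 21, 27, 33, 39
n = 69, Σfm = 1473, mean = 21.3478
Σfm² = 37701
Σf(m − x̄)² = Σfm² − (Σfm)²/n = 37701 − 1473²/69 = 6255.6522
Population variance = 6255.6522 / 69 = 90.6616
Standard deviation = √90.6616 = 9.5216

9.522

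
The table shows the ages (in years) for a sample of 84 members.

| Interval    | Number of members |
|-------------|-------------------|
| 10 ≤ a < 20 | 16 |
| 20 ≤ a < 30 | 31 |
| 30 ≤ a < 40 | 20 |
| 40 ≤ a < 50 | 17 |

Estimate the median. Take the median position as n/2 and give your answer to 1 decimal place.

Cumulative frequencies: 16, 47, 67, 84
n = 84; position = n/2 = 42.
This falls in the class 20 ≤ a < 30: L = 20, F = 16, f = 31, h = 10.
Median ≈ 20 + ((42 − 16) / 31) × 10 = 28.3871

28.4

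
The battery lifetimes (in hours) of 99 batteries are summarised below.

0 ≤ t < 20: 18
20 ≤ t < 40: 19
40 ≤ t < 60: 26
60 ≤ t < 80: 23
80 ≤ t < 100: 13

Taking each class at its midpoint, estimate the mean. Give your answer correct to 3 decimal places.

Midpoints: 10, 30, 50, 70, 90
Σfm = 18×10 + 19×30 + 26×50 + 23×70 + 13×90 = 4830
n = Σf = 99
Mean = 4830 / 99 = 48.7879

48.788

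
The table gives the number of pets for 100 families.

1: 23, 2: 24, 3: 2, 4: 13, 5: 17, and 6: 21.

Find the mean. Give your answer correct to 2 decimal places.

3.40

Values: 1, 2, 3, 4, 5, 6
Σfx = 23×1 + 24×2 + 2×3 + 13×4 + 17×5 + 21×6 = 340
n = Σf = 100
Mean = 340 / 100 = 3.4000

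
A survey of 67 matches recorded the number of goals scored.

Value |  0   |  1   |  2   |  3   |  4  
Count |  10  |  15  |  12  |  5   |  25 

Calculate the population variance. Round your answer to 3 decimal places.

2.299

Values: 0, 1, 2, 3, 4
n = 67, Σfx = 154, mean = 2.2985
Σfx² = 508
Σf(x − x̄)² = Σfx² − (Σfx)²/n = 508 − 154²/67 = 154.0299
Population variance = 154.0299 / 67 = 2.2990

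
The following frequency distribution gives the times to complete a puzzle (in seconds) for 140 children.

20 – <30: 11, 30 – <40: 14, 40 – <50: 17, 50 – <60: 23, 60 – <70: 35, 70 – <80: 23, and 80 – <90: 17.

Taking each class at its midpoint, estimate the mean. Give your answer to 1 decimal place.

Midpoints: 25, 35, 45, 55, 65, 75, 85
Σfm = 11×25 + 14×35 + 17×45 + 23×55 + 35×65 + 23×75 + 17×85 = 8240
n = Σf = 140
Mean = 8240 / 140 = 58.8571

58.9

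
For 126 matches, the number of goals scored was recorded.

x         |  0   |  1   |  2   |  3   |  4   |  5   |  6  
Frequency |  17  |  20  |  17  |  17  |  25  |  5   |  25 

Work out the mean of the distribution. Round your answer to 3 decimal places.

Values: 0, 1, 2, 3, 4, 5, 6
Σfx = 17×0 + 20×1 + 17×2 + 17×3 + 25×4 + 5×5 + 25×6 = 380
n = Σf = 126
Mean = 380 / 126 = 3.0159

3.016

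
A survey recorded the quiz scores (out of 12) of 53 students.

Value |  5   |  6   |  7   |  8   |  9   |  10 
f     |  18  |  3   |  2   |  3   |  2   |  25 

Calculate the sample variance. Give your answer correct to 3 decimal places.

5.310

Values: 5, 6, 7, 8, 9, 10
n = 53, Σfx = 414, mean = 7.8113
Σfx² = 3510
Σf(x − x̄)² = Σfx² − (Σfx)²/n = 3510 − 414²/53 = 276.1132
Sample variance = 276.1132 / 52 = 5.3099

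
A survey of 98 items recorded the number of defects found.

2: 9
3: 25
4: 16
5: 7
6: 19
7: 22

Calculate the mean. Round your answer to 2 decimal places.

4.69

Values: 2, 3, 4, 5, 6, 7
Σfx = 9×2 + 25×3 + 16×4 + 7×5 + 19×6 + 22×7 = 460
n = Σf = 98
Mean = 460 / 98 = 4.6939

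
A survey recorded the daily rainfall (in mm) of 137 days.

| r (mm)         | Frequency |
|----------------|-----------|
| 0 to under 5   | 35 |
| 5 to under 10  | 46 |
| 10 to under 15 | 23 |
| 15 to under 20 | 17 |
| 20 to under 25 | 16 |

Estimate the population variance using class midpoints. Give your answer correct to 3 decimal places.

Midpoints: 2.5, 7.5, 12.5, 17.5, 22.5
n = 137, Σfm = 1377.5, mean = 10.0547
Σfm² = 19706.25
Σf(m − x̄)² = Σfm² − (Σfm)²/n = 19706.25 − 1377.5²/137 = 5855.8394
Population variance = 5855.8394 / 137 = 42.7434

42.743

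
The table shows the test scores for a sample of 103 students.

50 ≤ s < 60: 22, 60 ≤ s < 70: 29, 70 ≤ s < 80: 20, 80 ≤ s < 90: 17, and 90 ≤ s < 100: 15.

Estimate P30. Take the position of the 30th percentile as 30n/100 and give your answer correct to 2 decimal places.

63.07

Cumulative frequencies: 22, 51, 71, 88, 103
n = 103; position = 30n/100 = 30.9.
This falls in the class 60 ≤ s < 70: L = 60, F = 22, f = 29, h = 10.
30th percentile ≈ 60 + ((30.9 − 22) / 29) × 10 = 63.0690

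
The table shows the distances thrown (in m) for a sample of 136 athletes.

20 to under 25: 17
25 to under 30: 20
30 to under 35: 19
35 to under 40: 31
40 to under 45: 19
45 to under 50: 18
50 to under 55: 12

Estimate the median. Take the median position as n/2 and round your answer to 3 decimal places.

Cumulative frequencies: 17, 37, 56, 87, 106, 124, 136
n = 136; position = n/2 = 68.
This falls in the class 35 to under 40: L = 35, F = 56, f = 31, h = 5.
Median ≈ 35 + ((68 − 56) / 31) × 5 = 36.9355

36.935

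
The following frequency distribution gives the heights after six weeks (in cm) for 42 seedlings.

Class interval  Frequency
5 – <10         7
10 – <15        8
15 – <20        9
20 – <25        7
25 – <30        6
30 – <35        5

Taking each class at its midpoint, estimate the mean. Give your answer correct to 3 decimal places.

18.929

Midpoints: 7.5, 12.5, 17.5, 22.5, 27.5, 32.5
Σfm = 7×7.5 + 8×12.5 + 9×17.5 + 7×22.5 + 6×27.5 + 5×32.5 = 795
n = Σf = 42
Mean = 795 / 42 = 18.9286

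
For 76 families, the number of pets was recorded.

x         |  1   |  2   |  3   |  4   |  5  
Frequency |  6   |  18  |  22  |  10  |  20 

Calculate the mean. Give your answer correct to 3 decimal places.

Values: 1, 2, 3, 4, 5
Σfx = 6×1 + 18×2 + 22×3 + 10×4 + 20×5 = 248
n = Σf = 76
Mean = 248 / 76 = 3.2632

3.263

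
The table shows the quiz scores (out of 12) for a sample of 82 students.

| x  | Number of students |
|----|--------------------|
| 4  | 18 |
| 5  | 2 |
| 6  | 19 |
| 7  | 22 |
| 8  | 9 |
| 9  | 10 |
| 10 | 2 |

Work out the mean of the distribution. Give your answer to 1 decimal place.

6.5

Values: 4, 5, 6, 7, 8, 9, 10
Σfx = 18×4 + 2×5 + 19×6 + 22×7 + 9×8 + 10×9 + 2×10 = 532
n = Σf = 82
Mean = 532 / 82 = 6.4878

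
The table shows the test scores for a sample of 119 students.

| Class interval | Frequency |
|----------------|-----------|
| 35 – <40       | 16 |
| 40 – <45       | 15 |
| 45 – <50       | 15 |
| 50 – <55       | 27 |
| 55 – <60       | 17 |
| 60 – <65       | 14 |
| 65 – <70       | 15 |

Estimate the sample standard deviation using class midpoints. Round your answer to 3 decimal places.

Midpoints: 37.5, 42.5, 47.5, 52.5, 57.5, 62.5, 67.5
n = 119, Σfm = 6232.5, mean = 52.3739
Σfm² = 337093.75
Σf(m − x̄)² = Σfm² − (Σfm)²/n = 337093.75 − 6232.5²/119 = 10673.1092
Sample variance = 10673.1092 / 118 = 90.4501
Standard deviation = √90.4501 = 9.5105

9.511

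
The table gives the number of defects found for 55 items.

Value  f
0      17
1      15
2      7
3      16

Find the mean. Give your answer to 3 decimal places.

Values: 0, 1, 2, 3
Σfx = 17×0 + 15×1 + 7×2 + 16×3 = 77
n = Σf = 55
Mean = 77 / 55 = 1.4000

1.400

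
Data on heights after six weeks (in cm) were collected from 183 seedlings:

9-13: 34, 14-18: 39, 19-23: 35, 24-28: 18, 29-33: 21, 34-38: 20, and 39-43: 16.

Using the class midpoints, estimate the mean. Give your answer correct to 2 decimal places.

23.10

Midpoints: 11, 16, 21, 26, 31, 36, 41
Σfm = 34×11 + 39×16 + 35×21 + 18×26 + 21×31 + 20×36 + 16×41 = 4228
n = Σf = 183
Mean = 4228 / 183 = 23.1038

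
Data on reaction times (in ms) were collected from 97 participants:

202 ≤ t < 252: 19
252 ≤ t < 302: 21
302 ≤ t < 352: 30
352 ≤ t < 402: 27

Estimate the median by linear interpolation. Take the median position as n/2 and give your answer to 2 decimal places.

Cumulative frequencies: 19, 40, 70, 97
n = 97; position = n/2 = 48.5.
This falls in the class 302 ≤ t < 352: L = 302, F = 40, f = 30, h = 50.
Median ≈ 302 + ((48.5 − 40) / 30) × 50 = 316.1667

316.17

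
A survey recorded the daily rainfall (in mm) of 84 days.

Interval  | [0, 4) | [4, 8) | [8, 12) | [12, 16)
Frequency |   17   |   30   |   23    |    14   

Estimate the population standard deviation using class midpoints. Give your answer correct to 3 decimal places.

3.958

Midpoints: 2, 6, 10, 14
n = 84, Σfm = 640, mean = 7.6190
Σfm² = 6192
Σf(m − x̄)² = Σfm² − (Σfm)²/n = 6192 − 640²/84 = 1315.8095
Population variance = 1315.8095 / 84 = 15.6644
Standard deviation = √15.6644 = 3.9578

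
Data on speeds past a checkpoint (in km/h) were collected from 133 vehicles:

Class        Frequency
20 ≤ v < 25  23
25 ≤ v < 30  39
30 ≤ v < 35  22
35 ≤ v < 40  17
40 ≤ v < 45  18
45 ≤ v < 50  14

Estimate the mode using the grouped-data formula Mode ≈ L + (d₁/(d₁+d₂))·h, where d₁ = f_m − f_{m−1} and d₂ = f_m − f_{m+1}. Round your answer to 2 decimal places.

Modal class: 25 ≤ v < 30 (highest frequency 39).
d₁ = 39 − 23 = 16, d₂ = 39 − 22 = 17
Mode ≈ 25 + (16/(16+17)) × 5 = 25 + 2.4242 = 27.4242

27.42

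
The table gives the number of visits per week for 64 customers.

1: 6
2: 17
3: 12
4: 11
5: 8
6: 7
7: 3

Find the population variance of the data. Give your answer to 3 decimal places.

Values: 1, 2, 3, 4, 5, 6, 7
n = 64, Σfx = 223, mean = 3.4844
Σfx² = 957
Σf(x − x̄)² = Σfx² − (Σfx)²/n = 957 − 223²/64 = 179.9844
Population variance = 179.9844 / 64 = 2.8123

2.812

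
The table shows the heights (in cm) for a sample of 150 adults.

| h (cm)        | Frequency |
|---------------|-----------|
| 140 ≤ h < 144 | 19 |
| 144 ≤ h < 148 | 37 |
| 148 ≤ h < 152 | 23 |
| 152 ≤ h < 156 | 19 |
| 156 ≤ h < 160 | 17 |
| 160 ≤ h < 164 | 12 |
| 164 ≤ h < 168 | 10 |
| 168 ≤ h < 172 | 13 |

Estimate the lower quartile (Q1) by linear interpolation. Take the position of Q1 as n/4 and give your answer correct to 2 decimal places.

146.00

Cumulative frequencies: 19, 56, 79, 98, 115, 127, 137, 150
n = 150; position = n/4 = 37.5.
This falls in the class 144 ≤ h < 148: L = 144, F = 19, f = 37, h = 4.
Lower quartile ≈ 144 + ((37.5 − 19) / 37) × 4 = 146.0000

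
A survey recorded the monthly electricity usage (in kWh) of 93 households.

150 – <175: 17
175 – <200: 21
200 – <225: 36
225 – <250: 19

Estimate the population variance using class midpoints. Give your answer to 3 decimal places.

632.154

Midpoints: 162.5, 187.5, 212.5, 237.5
n = 93, Σfm = 18862.5, mean = 202.8226
Σfm² = 3884531.25
Σf(m − x̄)² = Σfm² − (Σfm)²/n = 3884531.25 − 18862.5²/93 = 58790.3226
Population variance = 58790.3226 / 93 = 632.1540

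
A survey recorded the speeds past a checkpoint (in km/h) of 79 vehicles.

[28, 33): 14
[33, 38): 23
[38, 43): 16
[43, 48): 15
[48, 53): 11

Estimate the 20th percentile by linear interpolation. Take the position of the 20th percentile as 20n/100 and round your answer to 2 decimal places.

Cumulative frequencies: 14, 37, 53, 68, 79
n = 79; position = 20n/100 = 15.8.
This falls in the class [33, 38): L = 33, F = 14, f = 23, h = 5.
20th percentile ≈ 33 + ((15.8 − 14) / 23) × 5 = 33.3913

33.39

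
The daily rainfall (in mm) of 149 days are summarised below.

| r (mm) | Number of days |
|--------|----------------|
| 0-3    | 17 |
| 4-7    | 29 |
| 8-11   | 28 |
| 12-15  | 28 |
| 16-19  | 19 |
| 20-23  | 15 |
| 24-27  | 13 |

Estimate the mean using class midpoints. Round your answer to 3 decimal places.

Midpoints: 1.5, 5.5, 9.5, 13.5, 17.5, 21.5, 25.5
Σfm = 17×1.5 + 29×5.5 + 28×9.5 + 28×13.5 + 19×17.5 + 15×21.5 + 13×25.5 = 1815.5
n = Σf = 149
Mean = 1815.5 / 149 = 12.1846

12.185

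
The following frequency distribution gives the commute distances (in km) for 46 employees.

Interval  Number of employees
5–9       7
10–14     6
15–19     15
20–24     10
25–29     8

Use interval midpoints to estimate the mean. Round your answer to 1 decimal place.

Midpoints: 7, 12, 17, 22, 27
Σfm = 7×7 + 6×12 + 15×17 + 10×22 + 8×27 = 812
n = Σf = 46
Mean = 812 / 46 = 17.6522

17.7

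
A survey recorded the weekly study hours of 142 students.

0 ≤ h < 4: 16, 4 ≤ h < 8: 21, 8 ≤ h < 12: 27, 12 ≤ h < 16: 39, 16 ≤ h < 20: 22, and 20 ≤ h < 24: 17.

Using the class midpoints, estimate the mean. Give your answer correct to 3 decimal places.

Midpoints: 2, 6, 10, 14, 18, 22
Σfm = 16×2 + 21×6 + 27×10 + 39×14 + 22×18 + 17×22 = 1744
n = Σf = 142
Mean = 1744 / 142 = 12.2817

12.282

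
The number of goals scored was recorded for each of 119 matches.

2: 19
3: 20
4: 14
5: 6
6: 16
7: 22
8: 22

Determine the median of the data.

Cumulative frequencies: 19, 39, 53, 59, 75, 97, 119
n = 119, so the median is the value in position (n+1)/2 = 60.
Position 60 falls at value 6.

6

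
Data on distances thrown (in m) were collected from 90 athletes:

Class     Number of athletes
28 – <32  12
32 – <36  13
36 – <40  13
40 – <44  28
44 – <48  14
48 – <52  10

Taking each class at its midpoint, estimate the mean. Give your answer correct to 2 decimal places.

40.18

Midpoints: 30, 34, 38, 42, 46, 50
Σfm = 12×30 + 13×34 + 13×38 + 28×42 + 14×46 + 10×50 = 3616
n = Σf = 90
Mean = 3616 / 90 = 40.1778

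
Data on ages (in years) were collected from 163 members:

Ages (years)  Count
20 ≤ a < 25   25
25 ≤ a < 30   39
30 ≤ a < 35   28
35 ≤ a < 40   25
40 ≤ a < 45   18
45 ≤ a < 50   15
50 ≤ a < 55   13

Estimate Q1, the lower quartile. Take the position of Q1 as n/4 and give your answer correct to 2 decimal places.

Cumulative frequencies: 25, 64, 92, 117, 135, 150, 163
n = 163; position = n/4 = 40.75.
This falls in the class 25 ≤ a < 30: L = 25, F = 25, f = 39, h = 5.
Lower quartile ≈ 25 + ((40.75 − 25) / 39) × 5 = 27.0192

27.02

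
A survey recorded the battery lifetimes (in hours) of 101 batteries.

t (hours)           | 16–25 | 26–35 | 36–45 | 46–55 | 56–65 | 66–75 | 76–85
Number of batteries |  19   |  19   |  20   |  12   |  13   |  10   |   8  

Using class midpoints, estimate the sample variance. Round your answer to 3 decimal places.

Midpoints: 20.5, 30.5, 40.5, 50.5, 60.5, 70.5, 80.5
n = 101, Σfm = 4520.5, mean = 44.7574
Σfm² = 238195.25
Σf(m − x̄)² = Σfm² − (Σfm)²/n = 238195.25 − 4520.5²/101 = 35869.3069
Sample variance = 35869.3069 / 100 = 358.6931

358.693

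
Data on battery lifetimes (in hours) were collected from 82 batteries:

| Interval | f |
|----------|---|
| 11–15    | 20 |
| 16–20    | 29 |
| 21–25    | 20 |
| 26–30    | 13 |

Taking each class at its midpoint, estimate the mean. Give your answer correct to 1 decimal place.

Midpoints: 13, 18, 23, 28
Σfm = 20×13 + 29×18 + 20×23 + 13×28 = 1606
n = Σf = 82
Mean = 1606 / 82 = 19.5854

19.6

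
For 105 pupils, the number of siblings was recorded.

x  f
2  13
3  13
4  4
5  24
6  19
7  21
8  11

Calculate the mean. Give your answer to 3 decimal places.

Values: 2, 3, 4, 5, 6, 7, 8
Σfx = 13×2 + 13×3 + 4×4 + 24×5 + 19×6 + 21×7 + 11×8 = 550
n = Σf = 105
Mean = 550 / 105 = 5.2381

5.238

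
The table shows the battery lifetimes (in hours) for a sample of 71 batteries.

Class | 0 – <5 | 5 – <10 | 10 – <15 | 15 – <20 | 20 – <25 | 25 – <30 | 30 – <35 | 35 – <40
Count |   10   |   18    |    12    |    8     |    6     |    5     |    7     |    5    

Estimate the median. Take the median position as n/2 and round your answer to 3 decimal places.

Cumulative frequencies: 10, 28, 40, 48, 54, 59, 66, 71
n = 71; position = n/2 = 35.5.
This falls in the class 10 – <15: L = 10, F = 28, f = 12, h = 5.
Median ≈ 10 + ((35.5 − 28) / 12) × 5 = 13.1250

13.125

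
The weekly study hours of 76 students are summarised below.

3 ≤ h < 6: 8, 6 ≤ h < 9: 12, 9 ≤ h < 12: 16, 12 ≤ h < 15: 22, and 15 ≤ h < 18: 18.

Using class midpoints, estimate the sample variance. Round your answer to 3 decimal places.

15.139

Midpoints: 4.5, 7.5, 10.5, 13.5, 16.5
n = 76, Σfm = 888, mean = 11.6842
Σfm² = 11511
Σf(m − x̄)² = Σfm² − (Σfm)²/n = 11511 − 888²/76 = 1135.4211
Sample variance = 1135.4211 / 75 = 15.1389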